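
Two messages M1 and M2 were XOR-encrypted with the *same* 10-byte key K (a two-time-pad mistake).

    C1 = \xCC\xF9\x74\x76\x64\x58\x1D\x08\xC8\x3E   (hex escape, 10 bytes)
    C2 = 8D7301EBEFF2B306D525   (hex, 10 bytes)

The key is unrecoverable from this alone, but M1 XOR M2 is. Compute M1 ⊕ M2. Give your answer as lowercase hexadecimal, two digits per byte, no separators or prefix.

418a759d8baaae0e1d1b

C1 ⊕ C2 = (M1 ⊕ K) ⊕ (M2 ⊕ K) = M1 ⊕ M2 — the shared key cancels under XOR.
cc xor 8d = 41
f9 xor 73 = 8a
74 xor 01 = 75
76 xor eb = 9d
64 xor ef = 8b
58 xor f2 = aa
1d xor b3 = ae
08 xor 06 = 0e
c8 xor d5 = 1d
3e xor 25 = 1b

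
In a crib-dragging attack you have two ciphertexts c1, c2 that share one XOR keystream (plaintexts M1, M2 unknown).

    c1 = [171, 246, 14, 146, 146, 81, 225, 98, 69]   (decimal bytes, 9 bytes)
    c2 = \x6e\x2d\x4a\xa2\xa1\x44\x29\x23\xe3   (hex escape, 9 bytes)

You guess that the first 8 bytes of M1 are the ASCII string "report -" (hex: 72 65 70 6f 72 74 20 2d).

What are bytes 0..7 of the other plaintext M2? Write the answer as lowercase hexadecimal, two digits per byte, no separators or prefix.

b7be345f4161e86c

First, c1 ⊕ c2 = (M1 ⊕ K) ⊕ (M2 ⊕ K) = M1 ⊕ M2, so the key drops out. Then M2 = (M1 ⊕ M2) ⊕ M1 over the first 8 bytes.
byte 0: (ab xor 6e) xor 72 = c5 xor 72 = b7
byte 1: (f6 xor 2d) xor 65 = db xor 65 = be
byte 2: (0e xor 4a) xor 70 = 44 xor 70 = 34
byte 3: (92 xor a2) xor 6f = 30 xor 6f = 5f
byte 4: (92 xor a1) xor 72 = 33 xor 72 = 41
byte 5: (51 xor 44) xor 74 = 15 xor 74 = 61
byte 6: (e1 xor 29) xor 20 = c8 xor 20 = e8
byte 7: (62 xor 23) xor 2d = 41 xor 2d = 6c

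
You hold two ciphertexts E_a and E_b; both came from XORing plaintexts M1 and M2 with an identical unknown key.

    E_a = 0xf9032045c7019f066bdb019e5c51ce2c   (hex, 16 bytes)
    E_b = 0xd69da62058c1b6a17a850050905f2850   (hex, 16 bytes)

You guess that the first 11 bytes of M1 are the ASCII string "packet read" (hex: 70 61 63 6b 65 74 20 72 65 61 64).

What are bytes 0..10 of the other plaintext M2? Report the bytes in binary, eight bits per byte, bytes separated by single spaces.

First, E_a ⊕ E_b = (M1 ⊕ K) ⊕ (M2 ⊕ K) = M1 ⊕ M2, so the key drops out. Then M2 = (M1 ⊕ M2) ⊕ M1 over the first 11 bytes.
byte 0: (f9 XOR d6) XOR 70 = 2f XOR 70 = 5f
byte 1: (03 XOR 9d) XOR 61 = 9e XOR 61 = ff
byte 2: (20 XOR a6) XOR 63 = 86 XOR 63 = e5
byte 3: (45 XOR 20) XOR 6b = 65 XOR 6b = 0e
byte 4: (c7 XOR 58) XOR 65 = 9f XOR 65 = fa
byte 5: (01 XOR c1) XOR 74 = c0 XOR 74 = b4
byte 6: (9f XOR b6) XOR 20 = 29 XOR 20 = 09
byte 7: (06 XOR a1) XOR 72 = a7 XOR 72 = d5
byte 8: (6b XOR 7a) XOR 65 = 11 XOR 65 = 74
byte 9: (db XOR 85) XOR 61 = 5e XOR 61 = 3f
byte 10: (01 XOR 00) XOR 64 = 01 XOR 64 = 65

01011111 11111111 11100101 00001110 11111010 10110100 00001001 11010101 01110100 00111111 01100101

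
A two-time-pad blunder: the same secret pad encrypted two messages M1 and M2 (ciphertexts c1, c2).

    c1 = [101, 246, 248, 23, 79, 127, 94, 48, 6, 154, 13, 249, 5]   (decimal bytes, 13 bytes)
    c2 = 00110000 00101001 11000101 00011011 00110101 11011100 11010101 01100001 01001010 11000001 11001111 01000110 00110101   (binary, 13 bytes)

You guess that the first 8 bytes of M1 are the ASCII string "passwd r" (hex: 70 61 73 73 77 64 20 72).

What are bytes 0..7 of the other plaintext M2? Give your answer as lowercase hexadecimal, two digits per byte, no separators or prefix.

First, c1 ⊕ c2 = (M1 ⊕ K) ⊕ (M2 ⊕ K) = M1 ⊕ M2, so the key drops out. Then M2 = (M1 ⊕ M2) ⊕ M1 over the first 8 bytes.
byte 0: (65 ⊕ 30) ⊕ 70 = 55 ⊕ 70 = 25
byte 1: (f6 ⊕ 29) ⊕ 61 = df ⊕ 61 = be
byte 2: (f8 ⊕ c5) ⊕ 73 = 3d ⊕ 73 = 4e
byte 3: (17 ⊕ 1b) ⊕ 73 = 0c ⊕ 73 = 7f
byte 4: (4f ⊕ 35) ⊕ 77 = 7a ⊕ 77 = 0d
byte 5: (7f ⊕ dc) ⊕ 64 = a3 ⊕ 64 = c7
byte 6: (5e ⊕ d5) ⊕ 20 = 8b ⊕ 20 = ab
byte 7: (30 ⊕ 61) ⊕ 72 = 51 ⊕ 72 = 23

25be4e7f0dc7ab23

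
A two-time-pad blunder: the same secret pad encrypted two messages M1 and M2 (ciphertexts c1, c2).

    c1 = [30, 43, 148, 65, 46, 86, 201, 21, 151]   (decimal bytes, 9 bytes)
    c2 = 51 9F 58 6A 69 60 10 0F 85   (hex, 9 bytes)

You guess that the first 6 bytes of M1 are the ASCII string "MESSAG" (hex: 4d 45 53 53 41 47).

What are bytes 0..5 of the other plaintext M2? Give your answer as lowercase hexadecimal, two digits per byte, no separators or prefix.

First, c1 ⊕ c2 = (M1 ⊕ K) ⊕ (M2 ⊕ K) = M1 ⊕ M2, so the key drops out. Then M2 = (M1 ⊕ M2) ⊕ M1 over the first 6 bytes.
byte 0: (1e XOR 51) XOR 4d = 4f XOR 4d = 02
byte 1: (2b XOR 9f) XOR 45 = b4 XOR 45 = f1
byte 2: (94 XOR 58) XOR 53 = cc XOR 53 = 9f
byte 3: (41 XOR 6a) XOR 53 = 2b XOR 53 = 78
byte 4: (2e XOR 69) XOR 41 = 47 XOR 41 = 06
byte 5: (56 XOR 60) XOR 47 = 36 XOR 47 = 71

02f19f780671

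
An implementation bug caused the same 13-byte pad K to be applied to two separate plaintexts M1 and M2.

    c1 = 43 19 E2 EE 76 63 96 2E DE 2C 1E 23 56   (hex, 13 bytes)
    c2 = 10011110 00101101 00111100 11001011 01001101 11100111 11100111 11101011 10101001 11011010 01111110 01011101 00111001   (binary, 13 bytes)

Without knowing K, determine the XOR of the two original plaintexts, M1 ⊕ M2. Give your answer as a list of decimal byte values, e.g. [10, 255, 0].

c1 ⊕ c2 = (M1 ⊕ K) ⊕ (M2 ⊕ K) = M1 ⊕ M2 — the shared key cancels under XOR.
01000011 ^ 10011110 = 11011101
00011001 ^ 00101101 = 00110100
11100010 ^ 00111100 = 11011110
11101110 ^ 11001011 = 00100101
01110110 ^ 01001101 = 00111011
01100011 ^ 11100111 = 10000100
10010110 ^ 11100111 = 01110001
00101110 ^ 11101011 = 11000101
11011110 ^ 10101001 = 01110111
00101100 ^ 11011010 = 11110110
00011110 ^ 01111110 = 01100000
00100011 ^ 01011101 = 01111110
01010110 ^ 00111001 = 01101111

[221, 52, 222, 37, 59, 132, 113, 197, 119, 246, 96, 126, 111]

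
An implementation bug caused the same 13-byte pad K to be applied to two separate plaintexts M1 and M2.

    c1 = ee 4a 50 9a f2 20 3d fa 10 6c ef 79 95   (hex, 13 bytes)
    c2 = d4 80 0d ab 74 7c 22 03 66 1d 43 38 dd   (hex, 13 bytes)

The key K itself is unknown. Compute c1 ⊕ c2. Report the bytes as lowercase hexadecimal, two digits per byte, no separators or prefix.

3aca5d31865c1ff97671ac4148

c1 ⊕ c2 = (M1 ⊕ K) ⊕ (M2 ⊕ K) = M1 ⊕ M2 — the shared key cancels under XOR.
ee XOR d4 = 3a
4a XOR 80 = ca
50 XOR 0d = 5d
9a XOR ab = 31
f2 XOR 74 = 86
20 XOR 7c = 5c
3d XOR 22 = 1f
fa XOR 03 = f9
10 XOR 66 = 76
6c XOR 1d = 71
ef XOR 43 = ac
79 XOR 38 = 41
95 XOR dd = 48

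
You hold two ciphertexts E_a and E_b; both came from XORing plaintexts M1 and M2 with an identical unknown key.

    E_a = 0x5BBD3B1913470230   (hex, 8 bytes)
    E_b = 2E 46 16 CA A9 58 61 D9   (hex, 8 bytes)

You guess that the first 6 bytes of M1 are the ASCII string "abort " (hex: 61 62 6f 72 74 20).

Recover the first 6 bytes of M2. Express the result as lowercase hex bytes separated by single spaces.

14 99 42 a1 ce 3f

First, E_a ⊕ E_b = (M1 ⊕ K) ⊕ (M2 ⊕ K) = M1 ⊕ M2, so the key drops out. Then M2 = (M1 ⊕ M2) ⊕ M1 over the first 6 bytes.
byte 0: (5b ^ 2e) ^ 61 = 75 ^ 61 = 14
byte 1: (bd ^ 46) ^ 62 = fb ^ 62 = 99
byte 2: (3b ^ 16) ^ 6f = 2d ^ 6f = 42
byte 3: (19 ^ ca) ^ 72 = d3 ^ 72 = a1
byte 4: (13 ^ a9) ^ 74 = ba ^ 74 = ce
byte 5: (47 ^ 58) ^ 20 = 1f ^ 20 = 3f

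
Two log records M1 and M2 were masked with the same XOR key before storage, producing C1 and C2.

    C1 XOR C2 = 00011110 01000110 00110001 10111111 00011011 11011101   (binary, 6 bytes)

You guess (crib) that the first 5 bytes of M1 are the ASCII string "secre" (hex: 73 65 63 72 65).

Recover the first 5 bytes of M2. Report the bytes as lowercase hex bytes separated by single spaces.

Since C1 ⊕ C2 = M1 ⊕ M2, XORing with the guessed M1 bytes yields the corresponding M2 bytes: M2 = (C1 ⊕ C2) ⊕ M1.
byte 0: 1e ^ 73 = 6d
byte 1: 46 ^ 65 = 23
byte 2: 31 ^ 63 = 52
byte 3: bf ^ 72 = cd
byte 4: 1b ^ 65 = 7e

6d 23 52 cd 7e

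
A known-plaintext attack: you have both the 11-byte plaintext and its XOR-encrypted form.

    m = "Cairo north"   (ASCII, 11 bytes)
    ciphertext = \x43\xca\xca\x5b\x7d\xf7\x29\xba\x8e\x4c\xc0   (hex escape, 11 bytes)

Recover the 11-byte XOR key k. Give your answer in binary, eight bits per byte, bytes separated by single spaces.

Since ciphertext = m ⊕ k, XORing both sides with m gives k = m ⊕ ciphertext.
byte 0: 01000011 ⊕ 01000011 = 00000000
byte 1: 01100001 ⊕ 11001010 = 10101011
byte 2: 01101001 ⊕ 11001010 = 10100011
byte 3: 01110010 ⊕ 01011011 = 00101001
byte 4: 01101111 ⊕ 01111101 = 00010010
byte 5: 00100000 ⊕ 11110111 = 11010111
byte 6: 01101110 ⊕ 00101001 = 01000111
byte 7: 01101111 ⊕ 10111010 = 11010101
byte 8: 01110010 ⊕ 10001110 = 11111100
byte 9: 01110100 ⊕ 01001100 = 00111000
byte 10: 01101000 ⊕ 11000000 = 10101000

00000000 10101011 10100011 00101001 00010010 11010111 01000111 11010101 11111100 00111000 10101000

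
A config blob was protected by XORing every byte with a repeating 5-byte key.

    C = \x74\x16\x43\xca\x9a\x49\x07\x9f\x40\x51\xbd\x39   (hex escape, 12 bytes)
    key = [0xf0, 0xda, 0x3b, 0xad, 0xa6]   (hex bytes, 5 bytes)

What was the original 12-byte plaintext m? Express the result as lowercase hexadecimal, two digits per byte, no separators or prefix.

The 5-byte key repeats, so the effective keystream is f0 da 3b ad a6 f0 da 3b ad a6 f0 da.
byte 0: 01110100 ^ 11110000 = 10000100
byte 1: 00010110 ^ 11011010 = 11001100
byte 2: 01000011 ^ 00111011 = 01111000
byte 3: 11001010 ^ 10101101 = 01100111
byte 4: 10011010 ^ 10100110 = 00111100
byte 5: 01001001 ^ 11110000 = 10111001
byte 6: 00000111 ^ 11011010 = 11011101
byte 7: 10011111 ^ 00111011 = 10100100
byte 8: 01000000 ^ 10101101 = 11101101
byte 9: 01010001 ^ 10100110 = 11110111
byte 10: 10111101 ^ 11110000 = 01001101
byte 11: 00111001 ^ 11011010 = 11100011

84cc78673cb9dda4edf74de3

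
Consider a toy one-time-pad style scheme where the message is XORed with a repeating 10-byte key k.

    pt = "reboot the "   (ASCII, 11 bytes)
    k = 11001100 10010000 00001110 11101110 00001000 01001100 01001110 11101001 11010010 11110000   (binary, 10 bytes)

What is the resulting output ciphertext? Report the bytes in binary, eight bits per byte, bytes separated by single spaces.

The 10-byte key repeats, so the effective keystream is cc 90 0e ee 08 4c 4e e9 d2 f0 cc.
byte 0: 72 ^ cc = be
byte 1: 65 ^ 90 = f5
byte 2: 62 ^ 0e = 6c
byte 3: 6f ^ ee = 81
byte 4: 6f ^ 08 = 67
byte 5: 74 ^ 4c = 38
byte 6: 20 ^ 4e = 6e
byte 7: 74 ^ e9 = 9d
byte 8: 68 ^ d2 = ba
byte 9: 65 ^ f0 = 95
byte 10: 20 ^ cc = ec

10111110 11110101 01101100 10000001 01100111 00111000 01101110 10011101 10111010 10010101 11101100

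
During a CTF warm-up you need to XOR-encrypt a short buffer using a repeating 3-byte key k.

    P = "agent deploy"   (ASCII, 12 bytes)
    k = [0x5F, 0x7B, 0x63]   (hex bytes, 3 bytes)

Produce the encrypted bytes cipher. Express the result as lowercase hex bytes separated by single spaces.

3e 1c 06 31 0f 43 3b 1e 13 33 14 1a

The 3-byte key repeats, so the effective keystream is 5f 7b 63 5f 7b 63 5f 7b 63 5f 7b 63.
byte 0:  97 ⊕  95 =  62
byte 1: 103 ⊕ 123 =  28
byte 2: 101 ⊕  99 =   6
byte 3: 110 ⊕  95 =  49
byte 4: 116 ⊕ 123 =  15
byte 5:  32 ⊕  99 =  67
byte 6: 100 ⊕  95 =  59
byte 7: 101 ⊕ 123 =  30
byte 8: 112 ⊕  99 =  19
byte 9: 108 ⊕  95 =  51
byte 10: 111 ⊕ 123 =  20
byte 11: 121 ⊕  99 =  26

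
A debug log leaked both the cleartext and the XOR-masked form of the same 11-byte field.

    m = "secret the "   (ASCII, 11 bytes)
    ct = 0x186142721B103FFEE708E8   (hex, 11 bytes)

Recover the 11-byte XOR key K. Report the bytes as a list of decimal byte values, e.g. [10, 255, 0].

Since ct = m ⊕ K, XORing both sides with m gives K = m ⊕ ct.
73 XOR 18 = 6b
65 XOR 61 = 04
63 XOR 42 = 21
72 XOR 72 = 00
65 XOR 1b = 7e
74 XOR 10 = 64
20 XOR 3f = 1f
74 XOR fe = 8a
68 XOR e7 = 8f
65 XOR 08 = 6d
20 XOR e8 = c8

[107, 4, 33, 0, 126, 100, 31, 138, 143, 109, 200]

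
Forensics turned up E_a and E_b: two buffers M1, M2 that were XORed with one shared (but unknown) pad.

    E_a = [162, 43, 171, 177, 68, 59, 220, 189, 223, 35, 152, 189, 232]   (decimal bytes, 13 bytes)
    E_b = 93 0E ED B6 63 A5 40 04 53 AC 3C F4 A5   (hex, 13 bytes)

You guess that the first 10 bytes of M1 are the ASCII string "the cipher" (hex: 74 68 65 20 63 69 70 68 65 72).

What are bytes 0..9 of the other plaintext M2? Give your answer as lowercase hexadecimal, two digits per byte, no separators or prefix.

454d232744f7ecd1e9fd

First, E_a ⊕ E_b = (M1 ⊕ K) ⊕ (M2 ⊕ K) = M1 ⊕ M2, so the key drops out. Then M2 = (M1 ⊕ M2) ⊕ M1 over the first 10 bytes.
byte 0: (a2 ⊕ 93) ⊕ 74 = 31 ⊕ 74 = 45
byte 1: (2b ⊕ 0e) ⊕ 68 = 25 ⊕ 68 = 4d
byte 2: (ab ⊕ ed) ⊕ 65 = 46 ⊕ 65 = 23
byte 3: (b1 ⊕ b6) ⊕ 20 = 07 ⊕ 20 = 27
byte 4: (44 ⊕ 63) ⊕ 63 = 27 ⊕ 63 = 44
byte 5: (3b ⊕ a5) ⊕ 69 = 9e ⊕ 69 = f7
byte 6: (dc ⊕ 40) ⊕ 70 = 9c ⊕ 70 = ec
byte 7: (bd ⊕ 04) ⊕ 68 = b9 ⊕ 68 = d1
byte 8: (df ⊕ 53) ⊕ 65 = 8c ⊕ 65 = e9
byte 9: (23 ⊕ ac) ⊕ 72 = 8f ⊕ 72 = fd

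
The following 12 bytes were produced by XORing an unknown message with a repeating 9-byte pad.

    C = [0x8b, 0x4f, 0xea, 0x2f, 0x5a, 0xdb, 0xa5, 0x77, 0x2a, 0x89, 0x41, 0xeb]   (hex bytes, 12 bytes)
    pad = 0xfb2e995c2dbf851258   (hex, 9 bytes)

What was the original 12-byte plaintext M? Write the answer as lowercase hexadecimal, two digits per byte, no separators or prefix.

706173737764206572726f72

The 9-byte key repeats, so the effective keystream is fb 2e 99 5c 2d bf 85 12 58 fb 2e 99.
byte 0: 8b ^ fb = 70
byte 1: 4f ^ 2e = 61
byte 2: ea ^ 99 = 73
byte 3: 2f ^ 5c = 73
byte 4: 5a ^ 2d = 77
byte 5: db ^ bf = 64
byte 6: a5 ^ 85 = 20
byte 7: 77 ^ 12 = 65
byte 8: 2a ^ 58 = 72
byte 9: 89 ^ fb = 72
byte 10: 41 ^ 2e = 6f
byte 11: eb ^ 99 = 72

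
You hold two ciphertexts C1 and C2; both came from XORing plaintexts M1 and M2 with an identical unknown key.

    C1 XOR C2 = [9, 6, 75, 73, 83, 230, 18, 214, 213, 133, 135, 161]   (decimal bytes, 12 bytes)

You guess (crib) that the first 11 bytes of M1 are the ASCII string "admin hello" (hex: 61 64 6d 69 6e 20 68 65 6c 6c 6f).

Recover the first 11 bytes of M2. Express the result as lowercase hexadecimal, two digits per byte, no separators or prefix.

Since C1 ⊕ C2 = M1 ⊕ M2, XORing with the guessed M1 bytes yields the corresponding M2 bytes: M2 = (C1 ⊕ C2) ⊕ M1.
byte 0:   9 ^  97 = 104
byte 1:   6 ^ 100 =  98
byte 2:  75 ^ 109 =  38
byte 3:  73 ^ 105 =  32
byte 4:  83 ^ 110 =  61
byte 5: 230 ^  32 = 198
byte 6:  18 ^ 104 = 122
byte 7: 214 ^ 101 = 179
byte 8: 213 ^ 108 = 185
byte 9: 133 ^ 108 = 233
byte 10: 135 ^ 111 = 232

686226203dc67ab3b9e9e8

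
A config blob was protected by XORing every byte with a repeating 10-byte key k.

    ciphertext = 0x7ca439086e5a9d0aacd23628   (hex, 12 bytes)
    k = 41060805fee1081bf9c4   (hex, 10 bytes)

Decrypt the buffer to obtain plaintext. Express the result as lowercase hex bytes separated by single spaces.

3d a2 31 0d 90 bb 95 11 55 16 77 2e

The 10-byte key repeats, so the effective keystream is 41 06 08 05 fe e1 08 1b f9 c4 41 06.
byte 0: 7c ⊕ 41 = 3d
byte 1: a4 ⊕ 06 = a2
byte 2: 39 ⊕ 08 = 31
byte 3: 08 ⊕ 05 = 0d
byte 4: 6e ⊕ fe = 90
byte 5: 5a ⊕ e1 = bb
byte 6: 9d ⊕ 08 = 95
byte 7: 0a ⊕ 1b = 11
byte 8: ac ⊕ f9 = 55
byte 9: d2 ⊕ c4 = 16
byte 10: 36 ⊕ 41 = 77
byte 11: 28 ⊕ 06 = 2e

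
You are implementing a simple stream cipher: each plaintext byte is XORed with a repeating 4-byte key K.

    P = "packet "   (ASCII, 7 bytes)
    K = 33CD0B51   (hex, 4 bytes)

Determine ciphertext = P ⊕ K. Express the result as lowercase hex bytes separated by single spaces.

The 4-byte key repeats, so the effective keystream is 33 cd 0b 51 33 cd 0b.
byte 0: 112 xor  51 =  67
byte 1:  97 xor 205 = 172
byte 2:  99 xor  11 = 104
byte 3: 107 xor  81 =  58
byte 4: 101 xor  51 =  86
byte 5: 116 xor 205 = 185
byte 6:  32 xor  11 =  43

43 ac 68 3a 56 b9 2b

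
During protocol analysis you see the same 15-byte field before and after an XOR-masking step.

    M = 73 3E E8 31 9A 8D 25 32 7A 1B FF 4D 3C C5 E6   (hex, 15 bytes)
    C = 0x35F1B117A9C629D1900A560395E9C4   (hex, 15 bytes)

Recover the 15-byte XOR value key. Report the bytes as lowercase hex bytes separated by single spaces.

46 cf 59 26 33 4b 0c e3 ea 11 a9 4e a9 2c 22

Since C = M ⊕ key, XORing both sides with M gives key = M ⊕ C.
115 ^  53 =  70
 62 ^ 241 = 207
232 ^ 177 =  89
 49 ^  23 =  38
154 ^ 169 =  51
141 ^ 198 =  75
 37 ^  41 =  12
 50 ^ 209 = 227
122 ^ 144 = 234
 27 ^  10 =  17
255 ^  86 = 169
 77 ^   3 =  78
 60 ^ 149 = 169
197 ^ 233 =  44
230 ^ 196 =  34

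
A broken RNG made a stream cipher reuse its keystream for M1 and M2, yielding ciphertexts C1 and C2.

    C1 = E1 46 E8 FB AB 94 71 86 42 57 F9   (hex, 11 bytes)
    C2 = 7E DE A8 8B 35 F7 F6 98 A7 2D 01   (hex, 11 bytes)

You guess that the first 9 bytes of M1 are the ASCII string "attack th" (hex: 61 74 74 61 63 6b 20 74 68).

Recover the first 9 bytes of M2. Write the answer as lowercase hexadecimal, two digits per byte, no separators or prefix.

First, C1 ⊕ C2 = (M1 ⊕ K) ⊕ (M2 ⊕ K) = M1 ⊕ M2, so the key drops out. Then M2 = (M1 ⊕ M2) ⊕ M1 over the first 9 bytes.
byte 0: (e1 ⊕ 7e) ⊕ 61 = 9f ⊕ 61 = fe
byte 1: (46 ⊕ de) ⊕ 74 = 98 ⊕ 74 = ec
byte 2: (e8 ⊕ a8) ⊕ 74 = 40 ⊕ 74 = 34
byte 3: (fb ⊕ 8b) ⊕ 61 = 70 ⊕ 61 = 11
byte 4: (ab ⊕ 35) ⊕ 63 = 9e ⊕ 63 = fd
byte 5: (94 ⊕ f7) ⊕ 6b = 63 ⊕ 6b = 08
byte 6: (71 ⊕ f6) ⊕ 20 = 87 ⊕ 20 = a7
byte 7: (86 ⊕ 98) ⊕ 74 = 1e ⊕ 74 = 6a
byte 8: (42 ⊕ a7) ⊕ 68 = e5 ⊕ 68 = 8d

feec3411fd08a76a8d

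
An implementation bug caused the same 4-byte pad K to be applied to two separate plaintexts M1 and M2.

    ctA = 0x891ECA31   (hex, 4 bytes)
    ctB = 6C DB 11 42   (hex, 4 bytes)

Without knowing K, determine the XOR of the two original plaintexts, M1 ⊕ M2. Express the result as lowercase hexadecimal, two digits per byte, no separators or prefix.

e5c5db73

ctA ⊕ ctB = (M1 ⊕ K) ⊕ (M2 ⊕ K) = M1 ⊕ M2 — the shared key cancels under XOR.
byte 0: 10001001 ⊕ 01101100 = 11100101
byte 1: 00011110 ⊕ 11011011 = 11000101
byte 2: 11001010 ⊕ 00010001 = 11011011
byte 3: 00110001 ⊕ 01000010 = 01110011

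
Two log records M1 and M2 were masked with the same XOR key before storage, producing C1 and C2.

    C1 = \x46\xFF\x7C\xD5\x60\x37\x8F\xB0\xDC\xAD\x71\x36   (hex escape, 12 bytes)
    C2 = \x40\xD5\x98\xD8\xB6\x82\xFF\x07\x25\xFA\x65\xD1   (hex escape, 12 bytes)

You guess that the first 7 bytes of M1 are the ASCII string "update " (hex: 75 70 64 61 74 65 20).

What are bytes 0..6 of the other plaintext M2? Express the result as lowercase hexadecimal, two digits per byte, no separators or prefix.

735a806ca2d050

First, C1 ⊕ C2 = (M1 ⊕ K) ⊕ (M2 ⊕ K) = M1 ⊕ M2, so the key drops out. Then M2 = (M1 ⊕ M2) ⊕ M1 over the first 7 bytes.
byte 0: (46 ^ 40) ^ 75 = 06 ^ 75 = 73
byte 1: (ff ^ d5) ^ 70 = 2a ^ 70 = 5a
byte 2: (7c ^ 98) ^ 64 = e4 ^ 64 = 80
byte 3: (d5 ^ d8) ^ 61 = 0d ^ 61 = 6c
byte 4: (60 ^ b6) ^ 74 = d6 ^ 74 = a2
byte 5: (37 ^ 82) ^ 65 = b5 ^ 65 = d0
byte 6: (8f ^ ff) ^ 20 = 70 ^ 20 = 50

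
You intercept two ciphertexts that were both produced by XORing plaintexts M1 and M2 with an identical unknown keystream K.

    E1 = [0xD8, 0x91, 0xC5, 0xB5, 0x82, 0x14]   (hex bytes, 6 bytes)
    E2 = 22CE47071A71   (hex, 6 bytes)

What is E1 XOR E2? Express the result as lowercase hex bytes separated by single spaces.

E1 ⊕ E2 = (M1 ⊕ K) ⊕ (M2 ⊕ K) = M1 ⊕ M2 — the shared key cancels under XOR.
byte 0: 216 XOR  34 = 250
byte 1: 145 XOR 206 =  95
byte 2: 197 XOR  71 = 130
byte 3: 181 XOR   7 = 178
byte 4: 130 XOR  26 = 152
byte 5:  20 XOR 113 = 101

fa 5f 82 b2 98 65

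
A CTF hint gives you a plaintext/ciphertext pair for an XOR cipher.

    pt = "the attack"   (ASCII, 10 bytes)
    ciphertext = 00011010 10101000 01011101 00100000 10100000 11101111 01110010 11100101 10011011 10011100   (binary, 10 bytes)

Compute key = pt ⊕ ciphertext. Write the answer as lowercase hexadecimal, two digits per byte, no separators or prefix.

6ec03800c19b0684f8f7

Since ciphertext = pt ⊕ key, XORing both sides with pt gives key = pt ⊕ ciphertext.
74 ⊕ 1a = 6e
68 ⊕ a8 = c0
65 ⊕ 5d = 38
20 ⊕ 20 = 00
61 ⊕ a0 = c1
74 ⊕ ef = 9b
74 ⊕ 72 = 06
61 ⊕ e5 = 84
63 ⊕ 9b = f8
6b ⊕ 9c = f7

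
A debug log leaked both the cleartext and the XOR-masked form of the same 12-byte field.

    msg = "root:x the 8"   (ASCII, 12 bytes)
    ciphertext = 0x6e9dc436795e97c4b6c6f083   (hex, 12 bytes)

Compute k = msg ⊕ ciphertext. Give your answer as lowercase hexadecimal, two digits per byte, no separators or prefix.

1cf2ab424326b7b0dea3d0bb

Since ciphertext = msg ⊕ k, XORing both sides with msg gives k = msg ⊕ ciphertext.
byte 0: 114 ⊕ 110 =  28
byte 1: 111 ⊕ 157 = 242
byte 2: 111 ⊕ 196 = 171
byte 3: 116 ⊕  54 =  66
byte 4:  58 ⊕ 121 =  67
byte 5: 120 ⊕  94 =  38
byte 6:  32 ⊕ 151 = 183
byte 7: 116 ⊕ 196 = 176
byte 8: 104 ⊕ 182 = 222
byte 9: 101 ⊕ 198 = 163
byte 10:  32 ⊕ 240 = 208
byte 11:  56 ⊕ 131 = 187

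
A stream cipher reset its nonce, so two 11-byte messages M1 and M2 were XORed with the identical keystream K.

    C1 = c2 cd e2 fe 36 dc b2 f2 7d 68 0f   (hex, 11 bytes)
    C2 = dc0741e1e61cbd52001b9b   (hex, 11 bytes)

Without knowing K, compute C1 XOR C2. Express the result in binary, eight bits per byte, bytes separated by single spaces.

C1 ⊕ C2 = (M1 ⊕ K) ⊕ (M2 ⊕ K) = M1 ⊕ M2 — the shared key cancels under XOR.
c2 ⊕ dc = 1e
cd ⊕ 07 = ca
e2 ⊕ 41 = a3
fe ⊕ e1 = 1f
36 ⊕ e6 = d0
dc ⊕ 1c = c0
b2 ⊕ bd = 0f
f2 ⊕ 52 = a0
7d ⊕ 00 = 7d
68 ⊕ 1b = 73
0f ⊕ 9b = 94

00011110 11001010 10100011 00011111 11010000 11000000 00001111 10100000 01111101 01110011 10010100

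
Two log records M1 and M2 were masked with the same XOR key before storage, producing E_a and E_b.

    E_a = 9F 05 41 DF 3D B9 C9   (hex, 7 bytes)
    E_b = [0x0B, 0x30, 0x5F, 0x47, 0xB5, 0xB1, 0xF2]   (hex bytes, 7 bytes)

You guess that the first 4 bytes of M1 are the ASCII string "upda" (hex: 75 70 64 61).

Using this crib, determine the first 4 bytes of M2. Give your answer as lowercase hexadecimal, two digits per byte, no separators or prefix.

First, E_a ⊕ E_b = (M1 ⊕ K) ⊕ (M2 ⊕ K) = M1 ⊕ M2, so the key drops out. Then M2 = (M1 ⊕ M2) ⊕ M1 over the first 4 bytes.
byte 0: (9f ^ 0b) ^ 75 = 94 ^ 75 = e1
byte 1: (05 ^ 30) ^ 70 = 35 ^ 70 = 45
byte 2: (41 ^ 5f) ^ 64 = 1e ^ 64 = 7a
byte 3: (df ^ 47) ^ 61 = 98 ^ 61 = f9

e1457af9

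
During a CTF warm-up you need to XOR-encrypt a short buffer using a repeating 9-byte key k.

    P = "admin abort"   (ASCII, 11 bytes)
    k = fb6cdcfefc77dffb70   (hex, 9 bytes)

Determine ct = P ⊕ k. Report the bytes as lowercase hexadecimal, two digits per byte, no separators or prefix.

9a08b1979257be991f8918

The 9-byte key repeats, so the effective keystream is fb 6c dc fe fc 77 df fb 70 fb 6c.
byte 0: 01100001 ^ 11111011 = 10011010
byte 1: 01100100 ^ 01101100 = 00001000
byte 2: 01101101 ^ 11011100 = 10110001
byte 3: 01101001 ^ 11111110 = 10010111
byte 4: 01101110 ^ 11111100 = 10010010
byte 5: 00100000 ^ 01110111 = 01010111
byte 6: 01100001 ^ 11011111 = 10111110
byte 7: 01100010 ^ 11111011 = 10011001
byte 8: 01101111 ^ 01110000 = 00011111
byte 9: 01110010 ^ 11111011 = 10001001
byte 10: 01110100 ^ 01101100 = 00011000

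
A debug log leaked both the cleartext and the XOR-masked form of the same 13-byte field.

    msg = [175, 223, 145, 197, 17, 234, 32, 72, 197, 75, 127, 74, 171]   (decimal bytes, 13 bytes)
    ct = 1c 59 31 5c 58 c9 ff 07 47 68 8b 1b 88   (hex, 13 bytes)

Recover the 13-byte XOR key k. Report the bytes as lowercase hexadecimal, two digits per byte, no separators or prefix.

b386a0994923df4f8223f45123

Since ct = msg ⊕ k, XORing both sides with msg gives k = msg ⊕ ct.
af xor 1c = b3
df xor 59 = 86
91 xor 31 = a0
c5 xor 5c = 99
11 xor 58 = 49
ea xor c9 = 23
20 xor ff = df
48 xor 07 = 4f
c5 xor 47 = 82
4b xor 68 = 23
7f xor 8b = f4
4a xor 1b = 51
ab xor 88 = 23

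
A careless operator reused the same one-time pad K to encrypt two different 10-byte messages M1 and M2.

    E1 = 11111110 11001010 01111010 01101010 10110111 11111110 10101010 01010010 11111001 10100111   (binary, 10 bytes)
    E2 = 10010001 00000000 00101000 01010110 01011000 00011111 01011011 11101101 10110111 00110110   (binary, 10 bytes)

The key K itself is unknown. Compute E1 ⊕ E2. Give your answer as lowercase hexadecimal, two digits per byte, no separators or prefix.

E1 ⊕ E2 = (M1 ⊕ K) ⊕ (M2 ⊕ K) = M1 ⊕ M2 — the shared key cancels under XOR.
11111110 XOR 10010001 = 01101111
11001010 XOR 00000000 = 11001010
01111010 XOR 00101000 = 01010010
01101010 XOR 01010110 = 00111100
10110111 XOR 01011000 = 11101111
11111110 XOR 00011111 = 11100001
10101010 XOR 01011011 = 11110001
01010010 XOR 11101101 = 10111111
11111001 XOR 10110111 = 01001110
10100111 XOR 00110110 = 10010001

6fca523cefe1f1bf4e91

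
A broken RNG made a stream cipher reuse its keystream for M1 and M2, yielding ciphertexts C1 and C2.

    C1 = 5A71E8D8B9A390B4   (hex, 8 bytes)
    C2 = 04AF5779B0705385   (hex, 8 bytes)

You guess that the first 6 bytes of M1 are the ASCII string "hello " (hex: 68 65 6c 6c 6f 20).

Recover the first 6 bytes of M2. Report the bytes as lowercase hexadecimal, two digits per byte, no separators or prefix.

First, C1 ⊕ C2 = (M1 ⊕ K) ⊕ (M2 ⊕ K) = M1 ⊕ M2, so the key drops out. Then M2 = (M1 ⊕ M2) ⊕ M1 over the first 6 bytes.
byte 0: (5a XOR 04) XOR 68 = 5e XOR 68 = 36
byte 1: (71 XOR af) XOR 65 = de XOR 65 = bb
byte 2: (e8 XOR 57) XOR 6c = bf XOR 6c = d3
byte 3: (d8 XOR 79) XOR 6c = a1 XOR 6c = cd
byte 4: (b9 XOR b0) XOR 6f = 09 XOR 6f = 66
byte 5: (a3 XOR 70) XOR 20 = d3 XOR 20 = f3

36bbd3cd66f3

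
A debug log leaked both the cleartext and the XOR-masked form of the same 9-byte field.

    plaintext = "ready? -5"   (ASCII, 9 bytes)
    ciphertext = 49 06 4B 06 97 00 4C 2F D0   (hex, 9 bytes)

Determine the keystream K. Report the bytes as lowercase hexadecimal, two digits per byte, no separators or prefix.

Since ciphertext = plaintext ⊕ K, XORing both sides with plaintext gives K = plaintext ⊕ ciphertext.
72 ⊕ 49 = 3b
65 ⊕ 06 = 63
61 ⊕ 4b = 2a
64 ⊕ 06 = 62
79 ⊕ 97 = ee
3f ⊕ 00 = 3f
20 ⊕ 4c = 6c
2d ⊕ 2f = 02
35 ⊕ d0 = e5

3b632a62ee3f6c02e5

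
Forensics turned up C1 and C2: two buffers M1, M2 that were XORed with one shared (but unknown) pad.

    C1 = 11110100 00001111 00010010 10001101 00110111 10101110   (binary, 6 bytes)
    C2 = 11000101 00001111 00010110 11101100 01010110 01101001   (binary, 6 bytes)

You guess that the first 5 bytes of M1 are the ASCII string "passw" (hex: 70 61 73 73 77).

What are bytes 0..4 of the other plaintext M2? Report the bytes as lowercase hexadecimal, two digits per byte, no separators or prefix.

4161771216

First, C1 ⊕ C2 = (M1 ⊕ K) ⊕ (M2 ⊕ K) = M1 ⊕ M2, so the key drops out. Then M2 = (M1 ⊕ M2) ⊕ M1 over the first 5 bytes.
byte 0: (f4 xor c5) xor 70 = 31 xor 70 = 41
byte 1: (0f xor 0f) xor 61 = 00 xor 61 = 61
byte 2: (12 xor 16) xor 73 = 04 xor 73 = 77
byte 3: (8d xor ec) xor 73 = 61 xor 73 = 12
byte 4: (37 xor 56) xor 77 = 61 xor 77 = 16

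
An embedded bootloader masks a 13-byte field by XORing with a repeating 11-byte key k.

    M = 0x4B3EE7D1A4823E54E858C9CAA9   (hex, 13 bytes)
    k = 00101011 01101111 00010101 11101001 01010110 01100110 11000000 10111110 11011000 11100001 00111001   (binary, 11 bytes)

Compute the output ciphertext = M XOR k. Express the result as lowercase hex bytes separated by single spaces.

The 11-byte key repeats, so the effective keystream is 2b 6f 15 e9 56 66 c0 be d8 e1 39 2b 6f.
byte 0:  75 ⊕  43 =  96
byte 1:  62 ⊕ 111 =  81
byte 2: 231 ⊕  21 = 242
byte 3: 209 ⊕ 233 =  56
byte 4: 164 ⊕  86 = 242
byte 5: 130 ⊕ 102 = 228
byte 6:  62 ⊕ 192 = 254
byte 7:  84 ⊕ 190 = 234
byte 8: 232 ⊕ 216 =  48
byte 9:  88 ⊕ 225 = 185
byte 10: 201 ⊕  57 = 240
byte 11: 202 ⊕  43 = 225
byte 12: 169 ⊕ 111 = 198

60 51 f2 38 f2 e4 fe ea 30 b9 f0 e1 c6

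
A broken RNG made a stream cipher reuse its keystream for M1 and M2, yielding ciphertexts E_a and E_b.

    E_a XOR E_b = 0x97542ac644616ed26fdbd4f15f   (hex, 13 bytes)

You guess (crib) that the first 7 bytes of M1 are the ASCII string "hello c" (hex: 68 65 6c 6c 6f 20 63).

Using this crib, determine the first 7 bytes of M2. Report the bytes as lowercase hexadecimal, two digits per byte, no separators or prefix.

ff3146aa2b410d

Since E_a ⊕ E_b = M1 ⊕ M2, XORing with the guessed M1 bytes yields the corresponding M2 bytes: M2 = (E_a ⊕ E_b) ⊕ M1.
97 ^ 68 = ff
54 ^ 65 = 31
2a ^ 6c = 46
c6 ^ 6c = aa
44 ^ 6f = 2b
61 ^ 20 = 41
6e ^ 63 = 0d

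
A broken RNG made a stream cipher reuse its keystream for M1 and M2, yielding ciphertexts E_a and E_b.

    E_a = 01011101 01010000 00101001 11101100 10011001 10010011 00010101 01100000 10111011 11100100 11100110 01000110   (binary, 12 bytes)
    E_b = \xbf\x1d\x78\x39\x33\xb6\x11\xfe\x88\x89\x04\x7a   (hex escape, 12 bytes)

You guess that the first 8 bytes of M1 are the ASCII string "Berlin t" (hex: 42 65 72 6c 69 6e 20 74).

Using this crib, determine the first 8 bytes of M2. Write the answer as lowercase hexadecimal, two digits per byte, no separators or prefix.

a02823b9c34b24ea

First, E_a ⊕ E_b = (M1 ⊕ K) ⊕ (M2 ⊕ K) = M1 ⊕ M2, so the key drops out. Then M2 = (M1 ⊕ M2) ⊕ M1 over the first 8 bytes.
byte 0: (5d ^ bf) ^ 42 = e2 ^ 42 = a0
byte 1: (50 ^ 1d) ^ 65 = 4d ^ 65 = 28
byte 2: (29 ^ 78) ^ 72 = 51 ^ 72 = 23
byte 3: (ec ^ 39) ^ 6c = d5 ^ 6c = b9
byte 4: (99 ^ 33) ^ 69 = aa ^ 69 = c3
byte 5: (93 ^ b6) ^ 6e = 25 ^ 6e = 4b
byte 6: (15 ^ 11) ^ 20 = 04 ^ 20 = 24
byte 7: (60 ^ fe) ^ 74 = 9e ^ 74 = ea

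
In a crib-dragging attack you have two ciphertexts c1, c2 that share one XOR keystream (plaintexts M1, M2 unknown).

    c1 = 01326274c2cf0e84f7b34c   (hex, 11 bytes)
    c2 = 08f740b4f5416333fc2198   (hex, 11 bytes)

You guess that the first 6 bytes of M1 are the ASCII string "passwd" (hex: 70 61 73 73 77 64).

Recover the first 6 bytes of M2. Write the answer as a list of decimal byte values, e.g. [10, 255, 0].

First, c1 ⊕ c2 = (M1 ⊕ K) ⊕ (M2 ⊕ K) = M1 ⊕ M2, so the key drops out. Then M2 = (M1 ⊕ M2) ⊕ M1 over the first 6 bytes.
byte 0: (01 xor 08) xor 70 = 09 xor 70 = 79
byte 1: (32 xor f7) xor 61 = c5 xor 61 = a4
byte 2: (62 xor 40) xor 73 = 22 xor 73 = 51
byte 3: (74 xor b4) xor 73 = c0 xor 73 = b3
byte 4: (c2 xor f5) xor 77 = 37 xor 77 = 40
byte 5: (cf xor 41) xor 64 = 8e xor 64 = ea

[121, 164, 81, 179, 64, 234]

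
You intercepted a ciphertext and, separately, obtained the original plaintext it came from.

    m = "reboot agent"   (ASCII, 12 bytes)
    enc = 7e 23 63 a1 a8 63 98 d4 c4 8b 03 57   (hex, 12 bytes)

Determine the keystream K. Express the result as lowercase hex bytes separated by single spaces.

0c 46 01 ce c7 17 b8 b5 a3 ee 6d 23

Since enc = m ⊕ K, XORing both sides with m gives K = m ⊕ enc.
72 ^ 7e = 0c
65 ^ 23 = 46
62 ^ 63 = 01
6f ^ a1 = ce
6f ^ a8 = c7
74 ^ 63 = 17
20 ^ 98 = b8
61 ^ d4 = b5
67 ^ c4 = a3
65 ^ 8b = ee
6e ^ 03 = 6d
74 ^ 57 = 23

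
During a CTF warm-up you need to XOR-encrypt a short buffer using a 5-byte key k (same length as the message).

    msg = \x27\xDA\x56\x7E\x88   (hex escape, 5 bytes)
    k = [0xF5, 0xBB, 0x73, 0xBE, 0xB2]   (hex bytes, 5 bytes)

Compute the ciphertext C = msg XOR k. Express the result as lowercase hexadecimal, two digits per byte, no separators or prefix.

d26125c03a

XOR is its own inverse, so applying the key byte-wise gives the result directly.
27 xor f5 = d2
da xor bb = 61
56 xor 73 = 25
7e xor be = c0
88 xor b2 = 3a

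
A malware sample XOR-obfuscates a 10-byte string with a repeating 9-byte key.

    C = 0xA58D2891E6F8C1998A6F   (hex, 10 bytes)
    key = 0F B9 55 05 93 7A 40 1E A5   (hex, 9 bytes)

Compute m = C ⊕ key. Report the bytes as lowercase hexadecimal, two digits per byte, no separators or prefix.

aa347d94758281872f60

The 9-byte key repeats, so the effective keystream is 0f b9 55 05 93 7a 40 1e a5 0f.
byte 0: a5 xor 0f = aa
byte 1: 8d xor b9 = 34
byte 2: 28 xor 55 = 7d
byte 3: 91 xor 05 = 94
byte 4: e6 xor 93 = 75
byte 5: f8 xor 7a = 82
byte 6: c1 xor 40 = 81
byte 7: 99 xor 1e = 87
byte 8: 8a xor a5 = 2f
byte 9: 6f xor 0f = 60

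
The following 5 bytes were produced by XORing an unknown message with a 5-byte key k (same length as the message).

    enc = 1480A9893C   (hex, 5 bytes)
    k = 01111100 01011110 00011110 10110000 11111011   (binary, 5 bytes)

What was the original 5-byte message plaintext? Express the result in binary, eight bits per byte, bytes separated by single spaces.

01101000 11011110 10110111 00111001 11000111

 20 ^ 124 = 104
128 ^  94 = 222
169 ^  30 = 183
137 ^ 176 =  57
 60 ^ 251 = 199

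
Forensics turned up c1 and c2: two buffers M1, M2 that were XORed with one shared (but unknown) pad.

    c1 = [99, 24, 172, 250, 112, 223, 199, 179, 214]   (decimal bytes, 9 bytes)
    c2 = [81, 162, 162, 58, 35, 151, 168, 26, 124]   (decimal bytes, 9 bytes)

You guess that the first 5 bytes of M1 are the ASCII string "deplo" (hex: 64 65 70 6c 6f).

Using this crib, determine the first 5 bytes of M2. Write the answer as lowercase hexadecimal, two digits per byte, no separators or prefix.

First, c1 ⊕ c2 = (M1 ⊕ K) ⊕ (M2 ⊕ K) = M1 ⊕ M2, so the key drops out. Then M2 = (M1 ⊕ M2) ⊕ M1 over the first 5 bytes.
byte 0: (63 xor 51) xor 64 = 32 xor 64 = 56
byte 1: (18 xor a2) xor 65 = ba xor 65 = df
byte 2: (ac xor a2) xor 70 = 0e xor 70 = 7e
byte 3: (fa xor 3a) xor 6c = c0 xor 6c = ac
byte 4: (70 xor 23) xor 6f = 53 xor 6f = 3c

56df7eac3c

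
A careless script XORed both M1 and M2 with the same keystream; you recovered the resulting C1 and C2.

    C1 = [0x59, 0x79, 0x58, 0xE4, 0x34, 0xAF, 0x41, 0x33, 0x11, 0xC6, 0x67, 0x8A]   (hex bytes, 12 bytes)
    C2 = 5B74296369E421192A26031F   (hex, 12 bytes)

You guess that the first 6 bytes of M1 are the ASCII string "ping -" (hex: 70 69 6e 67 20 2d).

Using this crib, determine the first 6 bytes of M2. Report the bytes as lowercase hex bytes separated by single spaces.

First, C1 ⊕ C2 = (M1 ⊕ K) ⊕ (M2 ⊕ K) = M1 ⊕ M2, so the key drops out. Then M2 = (M1 ⊕ M2) ⊕ M1 over the first 6 bytes.
byte 0: (59 ⊕ 5b) ⊕ 70 = 02 ⊕ 70 = 72
byte 1: (79 ⊕ 74) ⊕ 69 = 0d ⊕ 69 = 64
byte 2: (58 ⊕ 29) ⊕ 6e = 71 ⊕ 6e = 1f
byte 3: (e4 ⊕ 63) ⊕ 67 = 87 ⊕ 67 = e0
byte 4: (34 ⊕ 69) ⊕ 20 = 5d ⊕ 20 = 7d
byte 5: (af ⊕ e4) ⊕ 2d = 4b ⊕ 2d = 66

72 64 1f e0 7d 66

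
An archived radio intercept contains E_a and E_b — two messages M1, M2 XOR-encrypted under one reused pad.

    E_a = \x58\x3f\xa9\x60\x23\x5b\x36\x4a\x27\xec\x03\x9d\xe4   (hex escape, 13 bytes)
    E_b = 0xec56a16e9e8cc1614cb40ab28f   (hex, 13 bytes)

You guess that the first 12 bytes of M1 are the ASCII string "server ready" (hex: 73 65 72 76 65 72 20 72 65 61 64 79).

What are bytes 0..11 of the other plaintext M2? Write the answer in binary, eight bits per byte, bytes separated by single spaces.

11000111 00001100 01111010 01111000 11011000 10100101 11010111 01011001 00001110 00111001 01101101 01010110

First, E_a ⊕ E_b = (M1 ⊕ K) ⊕ (M2 ⊕ K) = M1 ⊕ M2, so the key drops out. Then M2 = (M1 ⊕ M2) ⊕ M1 over the first 12 bytes.
byte 0: (58 ⊕ ec) ⊕ 73 = b4 ⊕ 73 = c7
byte 1: (3f ⊕ 56) ⊕ 65 = 69 ⊕ 65 = 0c
byte 2: (a9 ⊕ a1) ⊕ 72 = 08 ⊕ 72 = 7a
byte 3: (60 ⊕ 6e) ⊕ 76 = 0e ⊕ 76 = 78
byte 4: (23 ⊕ 9e) ⊕ 65 = bd ⊕ 65 = d8
byte 5: (5b ⊕ 8c) ⊕ 72 = d7 ⊕ 72 = a5
byte 6: (36 ⊕ c1) ⊕ 20 = f7 ⊕ 20 = d7
byte 7: (4a ⊕ 61) ⊕ 72 = 2b ⊕ 72 = 59
byte 8: (27 ⊕ 4c) ⊕ 65 = 6b ⊕ 65 = 0e
byte 9: (ec ⊕ b4) ⊕ 61 = 58 ⊕ 61 = 39
byte 10: (03 ⊕ 0a) ⊕ 64 = 09 ⊕ 64 = 6d
byte 11: (9d ⊕ b2) ⊕ 79 = 2f ⊕ 79 = 56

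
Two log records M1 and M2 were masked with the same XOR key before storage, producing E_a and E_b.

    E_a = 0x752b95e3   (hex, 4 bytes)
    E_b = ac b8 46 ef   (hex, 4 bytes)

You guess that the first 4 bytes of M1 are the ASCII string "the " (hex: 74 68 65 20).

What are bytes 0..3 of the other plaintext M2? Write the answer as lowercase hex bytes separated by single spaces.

First, E_a ⊕ E_b = (M1 ⊕ K) ⊕ (M2 ⊕ K) = M1 ⊕ M2, so the key drops out. Then M2 = (M1 ⊕ M2) ⊕ M1 over the first 4 bytes.
byte 0: (75 ^ ac) ^ 74 = d9 ^ 74 = ad
byte 1: (2b ^ b8) ^ 68 = 93 ^ 68 = fb
byte 2: (95 ^ 46) ^ 65 = d3 ^ 65 = b6
byte 3: (e3 ^ ef) ^ 20 = 0c ^ 20 = 2c

ad fb b6 2c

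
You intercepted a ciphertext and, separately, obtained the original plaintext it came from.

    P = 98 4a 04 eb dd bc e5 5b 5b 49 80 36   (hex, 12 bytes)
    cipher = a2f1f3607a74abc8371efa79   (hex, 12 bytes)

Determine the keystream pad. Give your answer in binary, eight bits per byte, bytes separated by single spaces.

Since cipher = P ⊕ pad, XORing both sides with P gives pad = P ⊕ cipher.
152 XOR 162 =  58
 74 XOR 241 = 187
  4 XOR 243 = 247
235 XOR  96 = 139
221 XOR 122 = 167
188 XOR 116 = 200
229 XOR 171 =  78
 91 XOR 200 = 147
 91 XOR  55 = 108
 73 XOR  30 =  87
128 XOR 250 = 122
 54 XOR 121 =  79

00111010 10111011 11110111 10001011 10100111 11001000 01001110 10010011 01101100 01010111 01111010 01001111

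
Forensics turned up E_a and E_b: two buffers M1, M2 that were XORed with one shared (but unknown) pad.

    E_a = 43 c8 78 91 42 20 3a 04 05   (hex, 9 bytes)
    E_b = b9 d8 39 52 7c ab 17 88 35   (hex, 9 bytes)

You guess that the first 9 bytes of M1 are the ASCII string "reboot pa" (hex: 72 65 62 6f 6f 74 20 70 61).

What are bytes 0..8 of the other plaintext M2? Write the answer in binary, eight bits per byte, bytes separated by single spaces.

10001000 01110101 00100011 10101100 01010001 11111111 00001101 11111100 01010001

First, E_a ⊕ E_b = (M1 ⊕ K) ⊕ (M2 ⊕ K) = M1 ⊕ M2, so the key drops out. Then M2 = (M1 ⊕ M2) ⊕ M1 over the first 9 bytes.
byte 0: (43 xor b9) xor 72 = fa xor 72 = 88
byte 1: (c8 xor d8) xor 65 = 10 xor 65 = 75
byte 2: (78 xor 39) xor 62 = 41 xor 62 = 23
byte 3: (91 xor 52) xor 6f = c3 xor 6f = ac
byte 4: (42 xor 7c) xor 6f = 3e xor 6f = 51
byte 5: (20 xor ab) xor 74 = 8b xor 74 = ff
byte 6: (3a xor 17) xor 20 = 2d xor 20 = 0d
byte 7: (04 xor 88) xor 70 = 8c xor 70 = fc
byte 8: (05 xor 35) xor 61 = 30 xor 61 = 51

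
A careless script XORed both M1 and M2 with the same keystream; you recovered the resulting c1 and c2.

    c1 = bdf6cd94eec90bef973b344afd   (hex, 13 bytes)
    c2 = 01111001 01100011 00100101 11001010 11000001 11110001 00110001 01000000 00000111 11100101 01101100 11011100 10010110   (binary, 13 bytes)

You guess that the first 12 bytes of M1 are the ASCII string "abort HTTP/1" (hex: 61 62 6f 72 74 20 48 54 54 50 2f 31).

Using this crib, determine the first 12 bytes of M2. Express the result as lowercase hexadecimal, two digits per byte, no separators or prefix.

First, c1 ⊕ c2 = (M1 ⊕ K) ⊕ (M2 ⊕ K) = M1 ⊕ M2, so the key drops out. Then M2 = (M1 ⊕ M2) ⊕ M1 over the first 12 bytes.
byte 0: (bd XOR 79) XOR 61 = c4 XOR 61 = a5
byte 1: (f6 XOR 63) XOR 62 = 95 XOR 62 = f7
byte 2: (cd XOR 25) XOR 6f = e8 XOR 6f = 87
byte 3: (94 XOR ca) XOR 72 = 5e XOR 72 = 2c
byte 4: (ee XOR c1) XOR 74 = 2f XOR 74 = 5b
byte 5: (c9 XOR f1) XOR 20 = 38 XOR 20 = 18
byte 6: (0b XOR 31) XOR 48 = 3a XOR 48 = 72
byte 7: (ef XOR 40) XOR 54 = af XOR 54 = fb
byte 8: (97 XOR 07) XOR 54 = 90 XOR 54 = c4
byte 9: (3b XOR e5) XOR 50 = de XOR 50 = 8e
byte 10: (34 XOR 6c) XOR 2f = 58 XOR 2f = 77
byte 11: (4a XOR dc) XOR 31 = 96 XOR 31 = a7

a5f7872c5b1872fbc48e77a7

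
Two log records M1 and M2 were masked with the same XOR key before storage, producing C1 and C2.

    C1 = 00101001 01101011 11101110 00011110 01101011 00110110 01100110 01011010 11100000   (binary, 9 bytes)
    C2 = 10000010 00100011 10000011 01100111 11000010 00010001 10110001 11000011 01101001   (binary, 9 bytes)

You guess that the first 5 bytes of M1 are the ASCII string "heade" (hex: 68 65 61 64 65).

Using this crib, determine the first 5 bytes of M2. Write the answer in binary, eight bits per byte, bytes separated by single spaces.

First, C1 ⊕ C2 = (M1 ⊕ K) ⊕ (M2 ⊕ K) = M1 ⊕ M2, so the key drops out. Then M2 = (M1 ⊕ M2) ⊕ M1 over the first 5 bytes.
byte 0: (29 xor 82) xor 68 = ab xor 68 = c3
byte 1: (6b xor 23) xor 65 = 48 xor 65 = 2d
byte 2: (ee xor 83) xor 61 = 6d xor 61 = 0c
byte 3: (1e xor 67) xor 64 = 79 xor 64 = 1d
byte 4: (6b xor c2) xor 65 = a9 xor 65 = cc

11000011 00101101 00001100 00011101 11001100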